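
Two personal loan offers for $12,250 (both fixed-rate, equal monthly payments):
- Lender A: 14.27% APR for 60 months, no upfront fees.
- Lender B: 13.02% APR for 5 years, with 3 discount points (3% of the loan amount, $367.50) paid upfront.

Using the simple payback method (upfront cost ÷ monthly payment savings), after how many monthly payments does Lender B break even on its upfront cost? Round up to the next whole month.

47 months

Lender A: monthly rate = 14.27%/12 = 0.0118917; payment = 12,250 × 0.0118917 / (1 − (1+0.0118917)^−60) = $286.75.
Lender B: at 13.02% the monthly rate is 0.0108500, so the payment is 12,250 × 0.0108500 / (1 − 1.0108500^−60) = $278.85.
Monthly savings = $286.75 − $278.85 = $7.90.
Break-even = $367.50 / $7.90 = 46.52 → 47 months.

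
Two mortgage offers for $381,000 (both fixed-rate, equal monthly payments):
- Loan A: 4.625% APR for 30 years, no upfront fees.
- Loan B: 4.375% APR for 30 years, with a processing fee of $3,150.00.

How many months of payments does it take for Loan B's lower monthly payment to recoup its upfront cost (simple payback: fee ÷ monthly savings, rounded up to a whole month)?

Loan A: monthly rate = 4.625%/12 = 0.0038542; payment = 381,000 × 0.0038542 / (1 − (1+0.0038542)^−360) = $1,958.87.
Loan B: at 4.375% the monthly rate is 0.0036458, so the payment is 381,000 × 0.0036458 / (1 − 1.0036458^−360) = $1,902.28.
Monthly savings = $1,958.87 − $1,902.28 = $56.59.
Break-even = $3,150.00 / $56.59 = 55.66 → 56 months.

56 months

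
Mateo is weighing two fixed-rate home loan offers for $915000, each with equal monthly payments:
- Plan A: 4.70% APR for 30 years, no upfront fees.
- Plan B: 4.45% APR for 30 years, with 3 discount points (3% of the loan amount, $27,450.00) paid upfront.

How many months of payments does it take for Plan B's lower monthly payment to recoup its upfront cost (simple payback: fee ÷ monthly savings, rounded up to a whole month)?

Plan A: at 4.70% the monthly rate is 0.0039167, so the payment is 915,000 × 0.0039167 / (1 − 1.0039167^−360) = $4,745.54.
Plan B: at 4.45% the monthly rate is 0.0037083, so the payment is 915,000 × 0.0037083 / (1 − 1.0037083^−360) = $4,609.03.
Monthly savings = $4,745.54 − $4,609.03 = $136.51.
Break-even = $27,450.00 / $136.51 = 201.08 → 202 months.

202 months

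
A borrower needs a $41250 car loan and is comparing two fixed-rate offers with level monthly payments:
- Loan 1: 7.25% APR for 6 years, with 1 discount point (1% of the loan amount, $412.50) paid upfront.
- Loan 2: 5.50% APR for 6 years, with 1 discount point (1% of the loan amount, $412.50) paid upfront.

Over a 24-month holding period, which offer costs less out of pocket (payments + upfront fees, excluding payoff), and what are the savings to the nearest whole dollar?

Loan 2 by $823

Loan 1: at 7.25% the monthly rate is 0.0060417, so the payment is 41,250 × 0.0060417 / (1 − 1.0060417^−72) = $708.23.
Loan 2: at 5.50% the monthly rate is 0.0045833, so the payment is 41,250 × 0.0045833 / (1 − 1.0045833^−72) = $673.94.
Over 24 months: Loan 1 costs 24 × $708.23 + $412.50 = $17,410.02; Loan 2 costs 24 × $673.94 + $412.50 = $16,587.06.
Loan 2 is cheaper by $17,410.02 − $16,587.06 = $822.96.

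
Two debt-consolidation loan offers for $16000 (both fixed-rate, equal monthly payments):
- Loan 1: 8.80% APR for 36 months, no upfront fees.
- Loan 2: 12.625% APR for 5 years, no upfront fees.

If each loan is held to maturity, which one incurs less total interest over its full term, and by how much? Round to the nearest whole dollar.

Loan 1: at 8.80% the monthly rate is 0.0073333, so the payment is 16,000 × 0.0073333 / (1 − 1.0073333^−36) = $507.31.
Total interest on Loan 1 = 36 × $507.31 − $16,000 = $2,263.16.
Loan 2: monthly rate = 12.625%/12 = 0.0105208; payment = 16,000 × 0.0105208 / (1 − (1+0.0105208)^−60) = $360.99.
Total interest on Loan 2 = 60 × $360.99 − $16,000 = $5,659.40.
Loan 1 is lower by $3,396.24.

Loan 1 by $3,396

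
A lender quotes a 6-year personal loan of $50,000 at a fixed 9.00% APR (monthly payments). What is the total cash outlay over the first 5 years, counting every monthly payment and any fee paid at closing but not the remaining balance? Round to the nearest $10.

At 9.00% the monthly rate is 0.0075000, so the payment is 50,000 × 0.0075000 / (1 − 1.0075000^−72) = $901.28.
Total outlay = 60 × $901.28 = $54,076.80.

$54,080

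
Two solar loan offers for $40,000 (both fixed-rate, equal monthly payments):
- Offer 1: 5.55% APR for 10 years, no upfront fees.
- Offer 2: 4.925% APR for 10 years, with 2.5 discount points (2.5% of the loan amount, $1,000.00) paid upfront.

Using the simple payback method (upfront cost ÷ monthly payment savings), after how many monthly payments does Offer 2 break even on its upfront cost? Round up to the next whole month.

Offer 1: monthly rate = 5.55%/12 = 0.0046250; payment = 40,000 × 0.0046250 / (1 − (1+0.0046250)^−120) = $435.10.
Offer 2: monthly rate = 4.925%/12 = 0.0041042; payment = 40,000 × 0.0041042 / (1 − (1+0.0041042)^−120) = $422.80.
Monthly savings = $435.10 − $422.80 = $12.30.
Break-even = $1,000.00 / $12.30 = 81.30 → 82 months.

82 months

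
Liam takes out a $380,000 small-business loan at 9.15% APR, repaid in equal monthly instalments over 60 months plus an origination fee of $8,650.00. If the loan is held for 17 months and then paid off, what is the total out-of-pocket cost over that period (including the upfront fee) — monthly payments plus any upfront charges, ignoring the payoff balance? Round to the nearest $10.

$143,220

At 9.15% the monthly rate is 0.0076250, so the payment is 380,000 × 0.0076250 / (1 − 1.0076250^−60) = $7,915.87.
Total outlay = 17 × $7,915.87 + $8,650.00 = $143,219.79.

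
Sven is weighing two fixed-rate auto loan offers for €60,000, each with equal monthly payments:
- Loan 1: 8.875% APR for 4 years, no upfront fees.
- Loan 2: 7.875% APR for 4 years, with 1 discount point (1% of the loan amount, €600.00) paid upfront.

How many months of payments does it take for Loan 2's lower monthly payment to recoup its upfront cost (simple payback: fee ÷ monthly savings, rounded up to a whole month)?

22 months

Loan 1: monthly rate = 8.875%/12 = 0.0073958; payment = 60,000 × 0.0073958 / (1 − (1+0.0073958)^−48) = €1,489.54.
Loan 2: at 7.875% the monthly rate is 0.0065625, so the payment is 60,000 × 0.0065625 / (1 − 1.0065625^−48) = €1,461.26.
Monthly savings = €1,489.54 − €1,461.26 = €28.28.
Break-even = €600.00 / €28.28 = 21.22 → 22 months.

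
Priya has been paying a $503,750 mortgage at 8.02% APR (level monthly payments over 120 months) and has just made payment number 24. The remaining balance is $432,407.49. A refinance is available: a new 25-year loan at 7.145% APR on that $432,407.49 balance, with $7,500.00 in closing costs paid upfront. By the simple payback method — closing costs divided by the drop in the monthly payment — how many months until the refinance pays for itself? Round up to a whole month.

3 months

Current payment = 503,750 × 8.02%/12 / (1 − (1+0.0066833)^−120) = $6,117.20.
Refinanced payment = 432,407.49 × 0.0059542 / (1 − (1+0.0059542)^−300) = $3,096.28.
Monthly savings = $6,117.20 − $3,096.28 = $3,020.92.
Break-even = $7,500.00 / $3,020.92 = 2.48 → 3 months.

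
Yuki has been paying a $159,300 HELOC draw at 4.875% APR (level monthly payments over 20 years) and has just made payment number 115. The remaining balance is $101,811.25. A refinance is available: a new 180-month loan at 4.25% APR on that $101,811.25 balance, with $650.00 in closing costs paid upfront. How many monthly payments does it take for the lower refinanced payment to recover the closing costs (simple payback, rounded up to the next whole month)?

3 months

Current payment = 159,300 × 4.875%/12 / (1 − (1+0.0040625)^−240) = $1,040.34.
Refinanced payment = 101,811.25 × 0.0035417 / (1 − (1+0.0035417)^−180) = $765.90.
Monthly savings = $1,040.34 − $765.90 = $274.44.
Break-even = $650.00 / $274.44 = 2.37 → 3 months.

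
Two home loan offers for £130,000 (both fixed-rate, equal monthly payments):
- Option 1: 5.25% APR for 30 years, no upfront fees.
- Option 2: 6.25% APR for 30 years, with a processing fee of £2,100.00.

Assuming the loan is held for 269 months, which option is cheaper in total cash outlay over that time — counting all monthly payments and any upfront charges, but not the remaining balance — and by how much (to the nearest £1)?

Option 1: monthly rate = 5.25%/12 = 0.0043750; payment = 130,000 × 0.0043750 / (1 − (1+0.0043750)^−360) = £717.86.
Option 2: at 6.25% the monthly rate is 0.0052083, so the payment is 130,000 × 0.0052083 / (1 − 1.0052083^−360) = £800.43.
Over 269 months: Option 1 costs 269 × £717.86 = £193,104.34; Option 2 costs 269 × £800.43 + £2,100.00 = £217,415.67.
Option 1 is cheaper by £217,415.67 − £193,104.34 = £24,311.33.

Option 1 by £24,311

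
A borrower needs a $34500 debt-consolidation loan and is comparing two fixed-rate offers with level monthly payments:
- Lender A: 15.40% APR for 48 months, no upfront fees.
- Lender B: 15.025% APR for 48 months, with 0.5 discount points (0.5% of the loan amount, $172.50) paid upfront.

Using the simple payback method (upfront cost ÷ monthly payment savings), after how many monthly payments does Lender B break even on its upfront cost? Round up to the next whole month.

Lender A: at 15.40% the monthly rate is 0.0128333, so the payment is 34,500 × 0.0128333 / (1 − 1.0128333^−48) = $967.17.
Lender B: at 15.025% the monthly rate is 0.0125208, so the payment is 34,500 × 0.0125208 / (1 − 1.0125208^−48) = $960.60.
Monthly savings = $967.17 − $960.60 = $6.57.
Break-even = $172.50 / $6.57 = 26.26 → 27 months.

27 months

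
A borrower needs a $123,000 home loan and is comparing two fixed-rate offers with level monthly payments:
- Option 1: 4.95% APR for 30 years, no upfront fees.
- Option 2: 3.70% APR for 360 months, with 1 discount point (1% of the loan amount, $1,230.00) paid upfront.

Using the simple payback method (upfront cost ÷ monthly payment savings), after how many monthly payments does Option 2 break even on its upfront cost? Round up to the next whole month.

14 months

Option 1: at 4.95% the monthly rate is 0.0041250, so the payment is 123,000 × 0.0041250 / (1 − 1.0041250^−360) = $656.54.
Option 2: monthly rate = 3.7%/12 = 0.0030833; payment = 123,000 × 0.0030833 / (1 − (1+0.0030833)^−360) = $566.15.
Monthly savings = $656.54 − $566.15 = $90.39.
Break-even = $1,230.00 / $90.39 = 13.61 → 14 months.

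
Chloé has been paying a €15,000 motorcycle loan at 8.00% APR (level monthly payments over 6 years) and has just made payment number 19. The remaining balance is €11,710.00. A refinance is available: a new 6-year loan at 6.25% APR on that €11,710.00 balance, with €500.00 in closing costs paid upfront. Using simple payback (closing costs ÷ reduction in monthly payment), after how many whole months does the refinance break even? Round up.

8 months

Current payment = 15,000 × 8%/12 / (1 − (1+0.0066667)^−72) = €263.00.
Refinanced payment = 11,710.00 × 0.0052083 / (1 − (1+0.0052083)^−72) = €195.45.
Monthly savings = €263.00 − €195.45 = €67.55.
Break-even = €500.00 / €67.55 = 7.40 → 8 months.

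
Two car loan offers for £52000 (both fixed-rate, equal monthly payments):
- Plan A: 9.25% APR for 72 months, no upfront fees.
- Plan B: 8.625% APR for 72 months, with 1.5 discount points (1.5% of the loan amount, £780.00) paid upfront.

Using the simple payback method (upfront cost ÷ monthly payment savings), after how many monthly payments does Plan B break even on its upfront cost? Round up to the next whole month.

Plan A: monthly rate = 9.25%/12 = 0.0077083; payment = 52,000 × 0.0077083 / (1 − (1+0.0077083)^−72) = £943.79.
Plan B: monthly rate = 8.625%/12 = 0.0071875; payment = 52,000 × 0.0071875 / (1 − (1+0.0071875)^−72) = £927.68.
Monthly savings = £943.79 − £927.68 = £16.11.
Break-even = £780.00 / £16.11 = 48.42 → 49 months.

49 months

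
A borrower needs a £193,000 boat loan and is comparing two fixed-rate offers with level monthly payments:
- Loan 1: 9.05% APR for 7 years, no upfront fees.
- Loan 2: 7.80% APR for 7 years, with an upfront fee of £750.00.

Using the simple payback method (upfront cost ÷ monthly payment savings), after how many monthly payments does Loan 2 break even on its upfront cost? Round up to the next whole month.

7 months

Loan 1: monthly rate = 9.05%/12 = 0.0075417; payment = 193,000 × 0.0075417 / (1 − (1+0.0075417)^−84) = £3,110.09.
Loan 2: monthly rate = 7.8%/12 = 0.0065000; payment = 193,000 × 0.0065000 / (1 − (1+0.0065000)^−84) = £2,988.94.
Monthly savings = £3,110.09 − £2,988.94 = £121.15.
Break-even = £750.00 / £121.15 = 6.19 → 7 months.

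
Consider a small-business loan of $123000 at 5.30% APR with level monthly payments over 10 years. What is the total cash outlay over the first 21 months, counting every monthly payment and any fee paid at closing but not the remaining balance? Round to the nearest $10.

$27,780

Monthly rate = 5.3%/12 = 0.0044167; payment = 123,000 × 0.0044167 / (1 − (1+0.0044167)^−120) = $1,322.72.
Total outlay = 21 × $1,322.72 = $27,777.12.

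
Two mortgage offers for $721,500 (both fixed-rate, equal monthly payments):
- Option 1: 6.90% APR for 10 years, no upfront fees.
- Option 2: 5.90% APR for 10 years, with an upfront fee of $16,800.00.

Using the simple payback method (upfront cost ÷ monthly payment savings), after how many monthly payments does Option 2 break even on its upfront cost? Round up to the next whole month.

Option 1: monthly rate = 6.9%/12 = 0.0057500; payment = 721,500 × 0.0057500 / (1 − (1+0.0057500)^−120) = $8,340.09.
Option 2: monthly rate = 5.9%/12 = 0.0049167; payment = 721,500 × 0.0049167 / (1 − (1+0.0049167)^−120) = $7,973.95.
Monthly savings = $8,340.09 − $7,973.95 = $366.14.
Break-even = $16,800.00 / $366.14 = 45.88 → 46 months.

46 months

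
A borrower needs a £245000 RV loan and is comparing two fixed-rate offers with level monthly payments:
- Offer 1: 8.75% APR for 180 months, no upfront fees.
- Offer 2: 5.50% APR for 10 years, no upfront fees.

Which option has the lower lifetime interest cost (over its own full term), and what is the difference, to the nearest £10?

Offer 2 by £121,690

Offer 1: monthly rate = 8.75%/12 = 0.0072917; payment = 245,000 × 0.0072917 / (1 − (1+0.0072917)^−180) = £2,448.65.
Total interest on Offer 1 = 180 × £2,448.65 − £245,000 = £195,757.00.
Offer 2: at 5.50% the monthly rate is 0.0045833, so the payment is 245,000 × 0.0045833 / (1 − 1.0045833^−120) = £2,658.89.
Total interest on Offer 2 = 120 × £2,658.89 − £245,000 = £74,066.80.
Offer 2 is lower by £121,690.20.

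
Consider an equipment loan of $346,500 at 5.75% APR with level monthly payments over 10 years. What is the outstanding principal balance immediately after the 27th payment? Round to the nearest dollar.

With monthly rate i = 5.75%/12 = 0.0047917, the balance after k of n payments is P · [(1+i)^n − (1+i)^k] / [(1+i)^n − 1].
(1+0.0047917)^120 = 1.77469181 and (1+0.0047917)^27 = 1.13776524, so the balance is 346,500 × (1.77469181 − 1.13776524) / (1.77469181 − 1) = $284,881.10.

$284,881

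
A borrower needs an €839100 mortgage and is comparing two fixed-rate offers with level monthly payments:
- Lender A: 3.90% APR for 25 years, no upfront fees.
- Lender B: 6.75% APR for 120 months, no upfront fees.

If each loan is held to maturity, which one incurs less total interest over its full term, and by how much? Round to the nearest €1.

Lender B by €158,677

Lender A: monthly rate = 3.9%/12 = 0.0032500; payment = 839,100 × 0.0032500 / (1 − (1+0.0032500)^−300) = €4,382.88.
Total interest on Lender A = 300 × €4,382.88 − €839,100 = €475,764.00.
Lender B: at 6.75% the monthly rate is 0.0056250, so the payment is 839,100 × 0.0056250 / (1 − 1.0056250^−120) = €9,634.89.
Total interest on Lender B = 120 × €9,634.89 − €839,100 = €317,086.80.
Lender B is lower by €158,677.20.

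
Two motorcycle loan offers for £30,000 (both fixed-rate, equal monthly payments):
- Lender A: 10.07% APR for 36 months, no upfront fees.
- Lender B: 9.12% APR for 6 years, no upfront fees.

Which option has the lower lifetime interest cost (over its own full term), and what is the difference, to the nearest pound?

Lender A by £4,180

Lender A: monthly rate = 10.07%/12 = 0.0083917; payment = 30,000 × 0.0083917 / (1 − (1+0.0083917)^−36) = £969.00.
Total interest on Lender A = 36 × £969.00 − £30,000 = £4,884.00.
Lender B: at 9.12% the monthly rate is 0.0076000, so the payment is 30,000 × 0.0076000 / (1 − 1.0076000^−72) = £542.55.
Total interest on Lender B = 72 × £542.55 − £30,000 = £9,063.60.
Lender A is lower by £4,179.60.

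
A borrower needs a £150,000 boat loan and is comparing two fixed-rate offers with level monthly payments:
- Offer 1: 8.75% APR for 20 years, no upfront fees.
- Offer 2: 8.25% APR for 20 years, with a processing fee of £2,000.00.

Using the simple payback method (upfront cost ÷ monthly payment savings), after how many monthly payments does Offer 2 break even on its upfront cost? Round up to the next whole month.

Offer 1: monthly rate = 8.75%/12 = 0.0072917; payment = 150,000 × 0.0072917 / (1 − (1+0.0072917)^−240) = £1,325.57.
Offer 2: at 8.25% the monthly rate is 0.0068750, so the payment is 150,000 × 0.0068750 / (1 − 1.0068750^−240) = £1,278.10.
Monthly savings = £1,325.57 − £1,278.10 = £47.47.
Break-even = £2,000.00 / £47.47 = 42.13 → 43 months.

43 months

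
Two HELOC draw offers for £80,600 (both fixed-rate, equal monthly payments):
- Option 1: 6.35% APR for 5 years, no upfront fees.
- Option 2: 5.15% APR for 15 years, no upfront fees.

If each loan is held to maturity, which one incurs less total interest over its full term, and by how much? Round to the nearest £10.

Option 1: monthly rate = 6.35%/12 = 0.0052917; payment = 80,600 × 0.0052917 / (1 − (1+0.0052917)^−60) = £1,571.37.
Total interest on Option 1 = 60 × £1,571.37 − £80,600 = £13,682.20.
Option 2: monthly rate = 5.15%/12 = 0.0042917; payment = 80,600 × 0.0042917 / (1 − (1+0.0042917)^−180) = £643.70.
Total interest on Option 2 = 180 × £643.70 − £80,600 = £35,266.00.
Option 1 is lower by £21,583.80.

Option 1 by £21,580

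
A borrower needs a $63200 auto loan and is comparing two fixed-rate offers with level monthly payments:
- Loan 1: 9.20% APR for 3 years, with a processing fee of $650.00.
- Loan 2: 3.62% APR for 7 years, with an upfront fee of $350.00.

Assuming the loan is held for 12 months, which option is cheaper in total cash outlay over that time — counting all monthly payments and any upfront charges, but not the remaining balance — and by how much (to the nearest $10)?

Loan 1: monthly rate = 9.2%/12 = 0.0076667; payment = 63,200 × 0.0076667 / (1 − (1+0.0076667)^−36) = $2,015.63.
Loan 2: at 3.62% the monthly rate is 0.0030167, so the payment is 63,200 × 0.0030167 / (1 − 1.0030167^−84) = $852.86.
Over 12 months: Loan 1 costs 12 × $2,015.63 + $650.00 = $24,837.56; Loan 2 costs 12 × $852.86 + $350.00 = $10,584.32.
Loan 2 is cheaper by $24,837.56 − $10,584.32 = $14,253.24.

Loan 2 by $14,250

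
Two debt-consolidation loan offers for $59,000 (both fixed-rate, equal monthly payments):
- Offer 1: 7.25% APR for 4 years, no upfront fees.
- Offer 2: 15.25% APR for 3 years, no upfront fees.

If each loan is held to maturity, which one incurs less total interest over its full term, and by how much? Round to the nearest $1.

Offer 1: at 7.25% the monthly rate is 0.0060417, so the payment is 59,000 × 0.0060417 / (1 − 1.0060417^−48) = $1,419.68.
Total interest on Offer 1 = 48 × $1,419.68 − $59,000 = $9,144.64.
Offer 2: monthly rate = 15.25%/12 = 0.0127083; payment = 59,000 × 0.0127083 / (1 − (1+0.0127083)^−36) = $2,052.48.
Total interest on Offer 2 = 36 × $2,052.48 − $59,000 = $14,889.28.
Offer 1 is lower by $5,744.64.

Offer 1 by $5,745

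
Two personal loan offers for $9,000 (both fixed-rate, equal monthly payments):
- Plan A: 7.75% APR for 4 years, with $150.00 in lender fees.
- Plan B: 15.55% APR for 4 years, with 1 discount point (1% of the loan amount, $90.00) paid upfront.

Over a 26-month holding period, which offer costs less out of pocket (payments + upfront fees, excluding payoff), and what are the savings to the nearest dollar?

Plan A: monthly rate = 7.75%/12 = 0.0064583; payment = 9,000 × 0.0064583 / (1 − (1+0.0064583)^−48) = $218.66.
Plan B: at 15.55% the monthly rate is 0.0129583, so the payment is 9,000 × 0.0129583 / (1 − 1.0129583^−48) = $252.99.
Over 26 months: Plan A costs 26 × $218.66 + $150.00 = $5,835.16; Plan B costs 26 × $252.99 + $90.00 = $6,667.74.
Plan A is cheaper by $6,667.74 − $5,835.16 = $832.58.

Plan A by $833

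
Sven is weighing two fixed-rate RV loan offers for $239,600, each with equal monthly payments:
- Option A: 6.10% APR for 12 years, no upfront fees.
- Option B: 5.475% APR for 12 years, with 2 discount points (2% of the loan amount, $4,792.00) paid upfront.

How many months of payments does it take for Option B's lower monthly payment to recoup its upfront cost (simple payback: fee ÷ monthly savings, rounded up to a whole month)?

63 months

Option A: at 6.10% the monthly rate is 0.0050833, so the payment is 239,600 × 0.0050833 / (1 − 1.0050833^−144) = $2,350.56.
Option B: monthly rate = 5.475%/12 = 0.0045625; payment = 239,600 × 0.0045625 / (1 − (1+0.0045625)^−144) = $2,273.56.
Monthly savings = $2,350.56 − $2,273.56 = $77.00.
Break-even = $4,792.00 / $77.00 = 62.23 → 63 months.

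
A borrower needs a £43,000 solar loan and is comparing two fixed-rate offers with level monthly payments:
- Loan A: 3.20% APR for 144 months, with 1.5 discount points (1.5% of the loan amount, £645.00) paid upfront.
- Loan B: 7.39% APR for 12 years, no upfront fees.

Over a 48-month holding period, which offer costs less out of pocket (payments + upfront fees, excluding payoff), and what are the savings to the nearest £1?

Loan A: at 3.20% the monthly rate is 0.0026667, so the payment is 43,000 × 0.0026667 / (1 − 1.0026667^−144) = £360.00.
Loan B: monthly rate = 7.39%/12 = 0.0061583; payment = 43,000 × 0.0061583 / (1 − (1+0.0061583)^−144) = £451.19.
Over 48 months: Loan A costs 48 × £360.00 + £645.00 = £17,925.00; Loan B costs 48 × £451.19 = £21,657.12.
Loan A is cheaper by £21,657.12 − £17,925.00 = £3,732.12.

Loan A by £3,732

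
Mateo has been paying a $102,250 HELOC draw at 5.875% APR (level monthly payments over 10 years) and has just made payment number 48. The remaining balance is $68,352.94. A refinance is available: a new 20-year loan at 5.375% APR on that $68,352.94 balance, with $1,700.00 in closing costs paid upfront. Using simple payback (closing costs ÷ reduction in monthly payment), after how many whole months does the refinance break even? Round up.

Current payment = 102,250 × 5.875%/12 / (1 − (1+0.0048958)^−120) = $1,128.78.
Refinanced payment = 68,352.94 × 0.0044792 / (1 − (1+0.0044792)^−240) = $465.38.
Monthly savings = $1,128.78 − $465.38 = $663.40.
Break-even = $1,700.00 / $663.40 = 2.56 → 3 months.

3 months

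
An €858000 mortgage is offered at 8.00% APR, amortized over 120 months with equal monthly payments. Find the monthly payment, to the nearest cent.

€10,409.91

At 8.00% the monthly rate is 0.0066667, so the payment is 858,000 × 0.0066667 / (1 − 1.0066667^−120) = €10,409.91.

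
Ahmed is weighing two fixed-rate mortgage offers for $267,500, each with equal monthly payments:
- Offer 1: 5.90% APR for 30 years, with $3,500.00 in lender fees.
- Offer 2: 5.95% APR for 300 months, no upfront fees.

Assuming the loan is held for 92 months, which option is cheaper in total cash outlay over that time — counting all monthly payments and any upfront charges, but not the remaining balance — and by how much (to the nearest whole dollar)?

Offer 1: monthly rate = 5.9%/12 = 0.0049167; payment = 267,500 × 0.0049167 / (1 − (1+0.0049167)^−360) = $1,586.64.
Offer 2: at 5.95% the monthly rate is 0.0049583, so the payment is 267,500 × 0.0049583 / (1 − 1.0049583^−300) = $1,715.34.
Over 92 months: Offer 1 costs 92 × $1,586.64 + $3,500.00 = $149,470.88; Offer 2 costs 92 × $1,715.34 = $157,811.28.
Offer 1 is cheaper by $157,811.28 − $149,470.88 = $8,340.40.

Offer 1 by $8,340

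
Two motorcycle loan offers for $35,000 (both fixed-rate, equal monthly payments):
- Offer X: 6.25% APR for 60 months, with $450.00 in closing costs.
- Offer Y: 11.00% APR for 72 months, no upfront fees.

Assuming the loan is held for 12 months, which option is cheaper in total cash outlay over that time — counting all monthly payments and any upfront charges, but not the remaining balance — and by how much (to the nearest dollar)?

Offer X: at 6.25% the monthly rate is 0.0052083, so the payment is 35,000 × 0.0052083 / (1 − 1.0052083^−60) = $680.72.
Offer Y: monthly rate = 11%/12 = 0.0091667; payment = 35,000 × 0.0091667 / (1 − (1+0.0091667)^−72) = $666.19.
Over 12 months: Offer X costs 12 × $680.72 + $450.00 = $8,618.64; Offer Y costs 12 × $666.19 = $7,994.28.
Offer Y is cheaper by $8,618.64 − $7,994.28 = $624.36.

Offer Y by $624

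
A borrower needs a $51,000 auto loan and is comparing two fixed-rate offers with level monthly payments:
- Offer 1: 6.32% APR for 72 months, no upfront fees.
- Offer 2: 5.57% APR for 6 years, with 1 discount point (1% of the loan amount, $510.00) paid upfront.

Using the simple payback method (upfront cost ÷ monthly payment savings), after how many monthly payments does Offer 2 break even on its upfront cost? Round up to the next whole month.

29 months

Offer 1: monthly rate = 6.32%/12 = 0.0052667; payment = 51,000 × 0.0052667 / (1 − (1+0.0052667)^−72) = $852.94.
Offer 2: monthly rate = 5.57%/12 = 0.0046417; payment = 51,000 × 0.0046417 / (1 − (1+0.0046417)^−72) = $834.90.
Monthly savings = $852.94 − $834.90 = $18.04.
Break-even = $510.00 / $18.04 = 28.27 → 29 months.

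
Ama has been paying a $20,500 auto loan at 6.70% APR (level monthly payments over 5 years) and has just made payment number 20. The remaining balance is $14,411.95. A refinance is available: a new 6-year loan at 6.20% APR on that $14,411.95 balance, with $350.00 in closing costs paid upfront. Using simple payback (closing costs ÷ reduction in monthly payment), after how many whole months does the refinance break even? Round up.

3 months

Current payment = 20,500 × 6.7%/12 / (1 − (1+0.0055833)^−60) = $403.03.
Refinanced payment = 14,411.95 × 0.0051667 / (1 − (1+0.0051667)^−72) = $240.21.
Monthly savings = $403.03 − $240.21 = $162.82.
Break-even = $350.00 / $162.82 = 2.15 → 3 months.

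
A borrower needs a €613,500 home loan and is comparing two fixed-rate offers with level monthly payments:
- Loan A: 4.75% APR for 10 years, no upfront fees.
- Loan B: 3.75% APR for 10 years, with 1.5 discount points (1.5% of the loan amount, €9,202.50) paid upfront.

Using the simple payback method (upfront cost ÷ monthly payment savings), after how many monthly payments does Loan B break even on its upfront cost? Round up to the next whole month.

Loan A: monthly rate = 4.75%/12 = 0.0039583; payment = 613,500 × 0.0039583 / (1 − (1+0.0039583)^−120) = €6,432.41.
Loan B: monthly rate = 3.75%/12 = 0.0031250; payment = 613,500 × 0.0031250 / (1 − (1+0.0031250)^−120) = €6,138.76.
Monthly savings = €6,432.41 − €6,138.76 = €293.65.
Break-even = €9,202.50 / €293.65 = 31.34 → 32 months.

32 months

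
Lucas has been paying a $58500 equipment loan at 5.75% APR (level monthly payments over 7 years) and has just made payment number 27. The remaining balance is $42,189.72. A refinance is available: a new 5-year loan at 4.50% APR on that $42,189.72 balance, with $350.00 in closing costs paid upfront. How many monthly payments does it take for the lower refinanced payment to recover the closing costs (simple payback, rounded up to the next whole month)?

Current payment = 58,500 × 5.75%/12 / (1 − (1+0.0047917)^−84) = $847.61.
Refinanced payment = 42,189.72 × 0.0037500 / (1 − (1+0.0037500)^−60) = $786.54.
Monthly savings = $847.61 − $786.54 = $61.07.
Break-even = $350.00 / $61.07 = 5.73 → 6 months.

6 months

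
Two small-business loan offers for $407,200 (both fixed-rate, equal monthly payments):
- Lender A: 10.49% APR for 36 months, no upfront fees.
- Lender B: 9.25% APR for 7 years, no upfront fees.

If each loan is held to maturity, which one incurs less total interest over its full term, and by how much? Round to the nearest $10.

Lender A: monthly rate = 10.49%/12 = 0.0087417; payment = 407,200 × 0.0087417 / (1 − (1+0.0087417)^−36) = $13,233.08.
Total interest on Lender A = 36 × $13,233.08 − $407,200 = $69,190.88.
Lender B: at 9.25% the monthly rate is 0.0077083, so the payment is 407,200 × 0.0077083 / (1 − 1.0077083^−84) = $6,603.25.
Total interest on Lender B = 84 × $6,603.25 − $407,200 = $147,473.00.
Lender A is lower by $78,282.12.

Lender A by $78,280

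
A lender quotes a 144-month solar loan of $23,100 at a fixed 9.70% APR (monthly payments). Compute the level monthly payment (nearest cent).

$272.07

Monthly rate = 9.7%/12 = 0.0080833; payment = 23,100 × 0.0080833 / (1 − (1+0.0080833)^−144) = $272.07.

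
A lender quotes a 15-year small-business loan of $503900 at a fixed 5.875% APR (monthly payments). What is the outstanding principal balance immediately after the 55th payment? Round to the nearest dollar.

With monthly rate i = 5.875%/12 = 0.0048958, the balance after k of n payments is P · [(1+i)^n − (1+i)^k] / [(1+i)^n − 1].
(1+0.0048958)^180 = 2.40873036 and (1+0.0048958)^55 = 1.30814987, so the balance is 503,900 × (2.40873036 − 1.30814987) / (2.40873036 − 1) = $393,675.42.

$393,675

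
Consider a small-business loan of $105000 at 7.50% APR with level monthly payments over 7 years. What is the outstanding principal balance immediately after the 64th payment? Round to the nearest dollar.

$30,190

With monthly rate i = 7.5%/12 = 0.0062500, the balance after k of n payments is P · [(1+i)^n − (1+i)^k] / [(1+i)^n − 1].
(1+0.0062500)^84 = 1.68769920 and (1+0.0062500)^64 = 1.48996881, so the balance is 105,000 × (1.68769920 − 1.48996881) / (1.68769920 − 1) = $30,190.08.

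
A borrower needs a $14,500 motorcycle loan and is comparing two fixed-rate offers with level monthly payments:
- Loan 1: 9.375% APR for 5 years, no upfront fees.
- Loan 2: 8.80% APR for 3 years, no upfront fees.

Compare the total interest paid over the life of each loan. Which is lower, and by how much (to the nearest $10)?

Loan 2 by $1,670

Loan 1: monthly rate = 9.375%/12 = 0.0078125; payment = 14,500 × 0.0078125 / (1 − (1+0.0078125)^−60) = $303.64.
Total interest on Loan 1 = 60 × $303.64 − $14,500 = $3,718.40.
Loan 2: at 8.80% the monthly rate is 0.0073333, so the payment is 14,500 × 0.0073333 / (1 − 1.0073333^−36) = $459.75.
Total interest on Loan 2 = 36 × $459.75 − $14,500 = $2,051.00.
Loan 2 is lower by $1,667.40.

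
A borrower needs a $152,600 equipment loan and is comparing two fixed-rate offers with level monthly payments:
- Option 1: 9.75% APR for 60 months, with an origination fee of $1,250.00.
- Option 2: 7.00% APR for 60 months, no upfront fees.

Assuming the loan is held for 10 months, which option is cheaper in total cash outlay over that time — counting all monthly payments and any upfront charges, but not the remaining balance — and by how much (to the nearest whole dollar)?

Option 2 by $3,269

Option 1: monthly rate = 9.75%/12 = 0.0081250; payment = 152,600 × 0.0081250 / (1 − (1+0.0081250)^−60) = $3,223.56.
Option 2: at 7.00% the monthly rate is 0.0058333, so the payment is 152,600 × 0.0058333 / (1 − 1.0058333^−60) = $3,021.66.
Over 10 months: Option 1 costs 10 × $3,223.56 + $1,250.00 = $33,485.60; Option 2 costs 10 × $3,021.66 = $30,216.60.
Option 2 is cheaper by $33,485.60 − $30,216.60 = $3,269.00.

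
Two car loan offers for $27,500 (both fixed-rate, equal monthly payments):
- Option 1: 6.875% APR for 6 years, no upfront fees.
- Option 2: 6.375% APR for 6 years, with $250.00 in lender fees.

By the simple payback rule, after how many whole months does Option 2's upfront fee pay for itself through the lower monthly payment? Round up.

39 months

Option 1: at 6.875% the monthly rate is 0.0057292, so the payment is 27,500 × 0.0057292 / (1 − 1.0057292^−72) = $467.20.
Option 2: at 6.375% the monthly rate is 0.0053125, so the payment is 27,500 × 0.0053125 / (1 − 1.0053125^−72) = $460.64.
Monthly savings = $467.20 − $460.64 = $6.56.
Break-even = $250.00 / $6.56 = 38.11 → 39 months.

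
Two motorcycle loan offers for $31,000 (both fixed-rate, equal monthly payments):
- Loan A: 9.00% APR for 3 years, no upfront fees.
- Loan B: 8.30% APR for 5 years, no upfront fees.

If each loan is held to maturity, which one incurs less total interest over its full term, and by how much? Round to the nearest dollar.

Loan A: at 9.00% the monthly rate is 0.0075000, so the payment is 31,000 × 0.0075000 / (1 − 1.0075000^−36) = $985.79.
Total interest on Loan A = 36 × $985.79 − $31,000 = $4,488.44.
Loan B: monthly rate = 8.3%/12 = 0.0069167; payment = 31,000 × 0.0069167 / (1 − (1+0.0069167)^−60) = $633.03.
Total interest on Loan B = 60 × $633.03 − $31,000 = $6,981.80.
Loan A is lower by $2,493.36.

Loan A by $2,493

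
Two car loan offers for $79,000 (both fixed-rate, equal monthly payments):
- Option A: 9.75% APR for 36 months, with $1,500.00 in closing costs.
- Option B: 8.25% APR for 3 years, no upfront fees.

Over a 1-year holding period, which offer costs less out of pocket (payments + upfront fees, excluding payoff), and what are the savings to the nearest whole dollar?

Option A: monthly rate = 9.75%/12 = 0.0081250; payment = 79,000 × 0.0081250 / (1 − (1+0.0081250)^−36) = $2,539.85.
Option B: at 8.25% the monthly rate is 0.0068750, so the payment is 79,000 × 0.0068750 / (1 − 1.0068750^−36) = $2,484.69.
Over 12 months: Option A costs 12 × $2,539.85 + $1,500.00 = $31,978.20; Option B costs 12 × $2,484.69 = $29,816.28.
Option B is cheaper by $31,978.20 − $29,816.28 = $2,161.92.

Option B by $2,162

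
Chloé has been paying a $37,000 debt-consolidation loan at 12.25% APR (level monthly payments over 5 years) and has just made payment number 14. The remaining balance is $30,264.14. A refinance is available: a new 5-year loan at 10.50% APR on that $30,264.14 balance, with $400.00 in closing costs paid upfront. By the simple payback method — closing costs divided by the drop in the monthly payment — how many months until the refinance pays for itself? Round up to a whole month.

3 months

Current payment = 37,000 × 12.25%/12 / (1 − (1+0.0102083)^−60) = $827.73.
Refinanced payment = 30,264.14 × 0.0087500 / (1 − (1+0.0087500)^−60) = $650.49.
Monthly savings = $827.73 − $650.49 = $177.24.
Break-even = $400.00 / $177.24 = 2.26 → 3 months.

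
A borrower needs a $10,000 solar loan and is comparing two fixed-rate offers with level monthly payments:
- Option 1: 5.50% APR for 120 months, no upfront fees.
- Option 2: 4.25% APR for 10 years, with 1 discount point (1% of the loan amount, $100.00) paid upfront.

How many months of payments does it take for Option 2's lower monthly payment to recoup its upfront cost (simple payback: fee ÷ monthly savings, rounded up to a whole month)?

17 months

Option 1: monthly rate = 5.5%/12 = 0.0045833; payment = 10,000 × 0.0045833 / (1 − (1+0.0045833)^−120) = $108.53.
Option 2: at 4.25% the monthly rate is 0.0035417, so the payment is 10,000 × 0.0035417 / (1 − 1.0035417^−120) = $102.44.
Monthly savings = $108.53 − $102.44 = $6.09.
Break-even = $100.00 / $6.09 = 16.42 → 17 months.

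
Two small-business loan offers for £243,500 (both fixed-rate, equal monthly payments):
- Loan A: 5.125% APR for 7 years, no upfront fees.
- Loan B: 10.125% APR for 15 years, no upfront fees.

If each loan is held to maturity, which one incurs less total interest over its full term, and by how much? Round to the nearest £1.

Loan A: at 5.125% the monthly rate is 0.0042708, so the payment is 243,500 × 0.0042708 / (1 − 1.0042708^−84) = £3,455.93.
Total interest on Loan A = 84 × £3,455.93 − £243,500 = £46,798.12.
Loan B: at 10.125% the monthly rate is 0.0084375, so the payment is 243,500 × 0.0084375 / (1 − 1.0084375^−180) = £2,635.32.
Total interest on Loan B = 180 × £2,635.32 − £243,500 = £230,857.60.
Loan A is lower by £184,059.48.

Loan A by £184,059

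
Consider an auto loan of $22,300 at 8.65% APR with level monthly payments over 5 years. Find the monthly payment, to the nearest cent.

$459.13

At 8.65% the monthly rate is 0.0072083, so the payment is 22,300 × 0.0072083 / (1 − 1.0072083^−60) = $459.13.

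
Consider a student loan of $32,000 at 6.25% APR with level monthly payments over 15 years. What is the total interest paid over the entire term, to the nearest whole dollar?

At 6.25% the monthly rate is 0.0052083, so the payment is 32,000 × 0.0052083 / (1 − 1.0052083^−180) = $274.38.
Total paid = 180 × $274.38 = $49,388.40; interest = $49,388.40 − $32,000 = $17,388.40.

$17,388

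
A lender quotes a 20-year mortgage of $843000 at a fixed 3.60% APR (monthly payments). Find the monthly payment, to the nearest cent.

At 3.60% the monthly rate is 0.0030000, so the payment is 843,000 × 0.0030000 / (1 − 1.0030000^−240) = $4,932.49.

$4,932.49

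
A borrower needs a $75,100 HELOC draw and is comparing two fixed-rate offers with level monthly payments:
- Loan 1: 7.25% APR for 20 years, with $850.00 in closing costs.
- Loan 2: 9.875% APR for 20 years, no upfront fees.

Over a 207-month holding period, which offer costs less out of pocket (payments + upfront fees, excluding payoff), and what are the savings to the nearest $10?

Loan 1 by $25,010

Loan 1: monthly rate = 7.25%/12 = 0.0060417; payment = 75,100 × 0.0060417 / (1 − (1+0.0060417)^−240) = $593.57.
Loan 2: monthly rate = 9.875%/12 = 0.0082292; payment = 75,100 × 0.0082292 / (1 − (1+0.0082292)^−240) = $718.52.
Over 207 months: Loan 1 costs 207 × $593.57 + $850.00 = $123,718.99; Loan 2 costs 207 × $718.52 = $148,733.64.
Loan 1 is cheaper by $148,733.64 − $123,718.99 = $25,014.65.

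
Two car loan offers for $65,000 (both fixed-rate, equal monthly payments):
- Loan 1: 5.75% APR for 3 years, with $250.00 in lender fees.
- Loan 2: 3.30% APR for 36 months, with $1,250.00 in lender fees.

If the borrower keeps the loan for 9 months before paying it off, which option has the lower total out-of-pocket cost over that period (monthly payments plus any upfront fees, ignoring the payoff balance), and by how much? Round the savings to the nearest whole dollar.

Loan 1 by $359

Loan 1: at 5.75% the monthly rate is 0.0047917, so the payment is 65,000 × 0.0047917 / (1 − 1.0047917^−36) = $1,970.07.
Loan 2: at 3.30% the monthly rate is 0.0027500, so the payment is 65,000 × 0.0027500 / (1 − 1.0027500^−36) = $1,898.88.
Over 9 months: Loan 1 costs 9 × $1,970.07 + $250.00 = $17,980.63; Loan 2 costs 9 × $1,898.88 + $1,250.00 = $18,339.92.
Loan 1 is cheaper by $18,339.92 − $17,980.63 = $359.29.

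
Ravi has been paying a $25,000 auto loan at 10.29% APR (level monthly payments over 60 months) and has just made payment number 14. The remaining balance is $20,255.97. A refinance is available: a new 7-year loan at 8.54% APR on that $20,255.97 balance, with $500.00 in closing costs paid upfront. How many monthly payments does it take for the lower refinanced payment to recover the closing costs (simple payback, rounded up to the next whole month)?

Current payment = 25,000 × 10.29%/12 / (1 − (1+0.0085750)^−60) = $534.75.
Refinanced payment = 20,255.97 × 0.0071167 / (1 − (1+0.0071167)^−84) = $321.19.
Monthly savings = $534.75 − $321.19 = $213.56.
Break-even = $500.00 / $213.56 = 2.34 → 3 months.

3 months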